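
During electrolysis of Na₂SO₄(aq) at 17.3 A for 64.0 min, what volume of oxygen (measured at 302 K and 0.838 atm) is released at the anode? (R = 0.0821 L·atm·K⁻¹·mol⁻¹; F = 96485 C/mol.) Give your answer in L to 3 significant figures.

5.09 L

Charge passed = 17.3 × 3840 = 66430 C
n(e⁻) = 66430 / 96485 = 0.6885 mol
2H₂O → O₂ + 4H⁺ + 4e⁻, so n(O₂) = 0.6885 / 4 = 0.1721 mol
V = nRT/P = 0.1721 × 0.0821 × 302 / 0.838 = 5.092 L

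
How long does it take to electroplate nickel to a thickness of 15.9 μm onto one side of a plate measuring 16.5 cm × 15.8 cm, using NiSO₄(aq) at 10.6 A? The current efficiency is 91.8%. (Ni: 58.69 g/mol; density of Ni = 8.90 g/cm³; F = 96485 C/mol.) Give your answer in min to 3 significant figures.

20.8 min

Plated area = 16.5 × 15.8 = 260.7 cm²
Volume = 260.7 × 15.9×10⁻⁴ cm = 0.4145 cm³
m(Ni) = 0.4145 × 8.90 = 3.689 g
n(Ni) = 3.689 / 58.69 = 0.06286 mol; n(e⁻) = 2 × 0.06286 = 0.1257 mol
Q = 0.1257 × 96485 / 0.918 = 13210 C
t = 13210 / 10.6 = 1246 s = 20.8 min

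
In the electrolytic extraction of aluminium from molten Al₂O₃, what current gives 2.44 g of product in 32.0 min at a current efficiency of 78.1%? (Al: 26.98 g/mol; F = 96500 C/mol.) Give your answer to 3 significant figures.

n(Al) = 2.44 / 26.98 = 0.09044 mol
Al³⁺ + 3e⁻ → Al, so n(e⁻) = 3 × 0.09044 = 0.2713 mol
Q = 0.2713 × 96500 / 0.781 = 33520 C
I = Q / t = 33520 / 1920 s = 17.5 A

17.5 A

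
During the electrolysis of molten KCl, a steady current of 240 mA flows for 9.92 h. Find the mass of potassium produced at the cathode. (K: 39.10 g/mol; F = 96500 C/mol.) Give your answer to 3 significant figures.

3.47 g

Q = 0.240 A × 35712 s = 8571 C
Moles of electrons = 8571 / 96500 = 0.08882 mol
K⁺ + e⁻ → K, so n(K) = 0.08882 mol
m = 0.08882 × 39.10 = 3.47 g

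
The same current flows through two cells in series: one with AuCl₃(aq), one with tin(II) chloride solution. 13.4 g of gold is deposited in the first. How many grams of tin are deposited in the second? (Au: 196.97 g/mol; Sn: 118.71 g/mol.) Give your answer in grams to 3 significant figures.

n(Au) = 13.4 / 196.97 = 0.06803 mol
Au³⁺ + 3e⁻ → Au, so n(e⁻) = 3 × 0.06803 = 0.2041 mol
In series, the same 0.2041 mol of electrons flows through the second cell.
Sn²⁺ + 2e⁻ → Sn, so n(Sn) = 0.2041 / 2 = 0.1021 mol
m(Sn) = 0.1021 × 118.71 = 12.1 g

12.1 g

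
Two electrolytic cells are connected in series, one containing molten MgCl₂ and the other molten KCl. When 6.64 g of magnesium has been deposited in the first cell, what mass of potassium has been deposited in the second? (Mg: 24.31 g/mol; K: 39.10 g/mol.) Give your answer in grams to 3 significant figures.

21.4 g

n(Mg) = 6.64 / 24.31 = 0.2731 mol
Mg²⁺ + 2e⁻ → Mg, so n(e⁻) = 2 × 0.2731 = 0.5462 mol
In series, the same 0.5462 mol of electrons flows through the second cell.
K⁺ + e⁻ → K, so n(K) = 0.5462 mol
m(K) = 0.5462 × 39.10 = 21.4 g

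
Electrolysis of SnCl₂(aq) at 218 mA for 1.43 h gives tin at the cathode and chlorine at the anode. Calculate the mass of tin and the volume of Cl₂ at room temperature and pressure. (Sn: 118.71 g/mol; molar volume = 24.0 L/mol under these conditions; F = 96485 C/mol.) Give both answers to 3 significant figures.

Q = 0.218 × 5148 = 1122 C; n(e⁻) = 1122 / 96485 = 0.01163 mol
Cathode: Sn²⁺ + 2e⁻ → Sn → n(Sn) = 0.01163/2 = 0.005815 mol → 0.690 g
Anode: 2Cl⁻ → Cl₂ + 2e⁻ → n(Cl₂) = 0.01163/2 = 0.005815 mol → 0.140 L

0.690 g Sn; 0.140 L Cl₂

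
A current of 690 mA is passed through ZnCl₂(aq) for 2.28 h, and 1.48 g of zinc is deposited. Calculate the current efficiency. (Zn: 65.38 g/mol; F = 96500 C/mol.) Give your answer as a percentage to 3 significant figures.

77.1%

Q = 0.690 × 8208 = 5664 C
n(e⁻) = 5664 / 96500 = 0.05869 mol
Zn²⁺ + 2e⁻ → Zn, so theoretical n(Zn) = 0.02935 mol → 1.919 g
Efficiency = 1.48 / 1.919 = 0.7712 = 77.1%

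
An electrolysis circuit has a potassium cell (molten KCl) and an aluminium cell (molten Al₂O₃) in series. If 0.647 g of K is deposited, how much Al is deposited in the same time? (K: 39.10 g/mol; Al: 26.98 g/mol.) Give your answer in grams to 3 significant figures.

0.149 g

n(K) = 0.647 / 39.10 = 0.01655 mol
K⁺ + e⁻ → K, so n(e⁻) = 0.01655 mol
In series, the same 0.01655 mol of electrons flows through the second cell.
Al³⁺ + 3e⁻ → Al, so n(Al) = 0.01655 / 3 = 0.005517 mol
m(Al) = 0.005517 × 26.98 = 0.149 g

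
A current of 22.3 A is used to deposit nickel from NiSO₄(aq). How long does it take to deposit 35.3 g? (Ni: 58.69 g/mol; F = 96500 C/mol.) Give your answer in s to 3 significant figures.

5210 s

n(Ni) = 35.3 / 58.69 = 0.6015 mol
Ni²⁺ + 2e⁻ → Ni, so n(e⁻) = 2 × 0.6015 = 1.203 mol
Q = 1.203 × 96500 = 1.161×10^5 C
t = Q / I = 1.161×10^5 / 22.3 = 5206 s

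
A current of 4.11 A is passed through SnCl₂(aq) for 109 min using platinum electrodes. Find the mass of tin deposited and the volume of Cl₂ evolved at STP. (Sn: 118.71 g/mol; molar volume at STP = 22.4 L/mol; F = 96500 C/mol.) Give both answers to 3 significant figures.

16.5 g Sn; 3.12 L Cl₂

Q = 4.11 × 6540 = 26880 C; n(e⁻) = 26880 / 96500 = 0.2785 mol
Cathode: Sn²⁺ + 2e⁻ → Sn → n(Sn) = 0.2785/2 = 0.1393 mol → 16.5 g
Anode: 2Cl⁻ → Cl₂ + 2e⁻ → n(Cl₂) = 0.2785/2 = 0.1393 mol → 3.12 L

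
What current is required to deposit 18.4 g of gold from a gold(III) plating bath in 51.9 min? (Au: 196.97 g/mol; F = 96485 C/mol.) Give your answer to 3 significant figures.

n(Au) = 18.4 / 196.97 = 0.09342 mol
Au³⁺ + 3e⁻ → Au, so n(e⁻) = 3 × 0.09342 = 0.2803 mol
Q = 0.2803 × 96485 = 27040 C
I = Q / t = 27040 / 3114 s = 8.68 A

8.68 A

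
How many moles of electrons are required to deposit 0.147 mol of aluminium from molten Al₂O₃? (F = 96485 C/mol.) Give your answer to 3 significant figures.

Al³⁺ + 3e⁻ → Al, so n(e⁻) = 3 × 0.147 = 0.4410 mol

0.441 mol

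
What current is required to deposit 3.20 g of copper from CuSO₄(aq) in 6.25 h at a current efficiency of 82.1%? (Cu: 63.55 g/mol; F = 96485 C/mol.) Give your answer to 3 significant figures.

0.526 A

n(Cu) = 3.20 / 63.55 = 0.05035 mol
Cu²⁺ + 2e⁻ → Cu, so n(e⁻) = 2 × 0.05035 = 0.1007 mol
Q = 0.1007 × 96485 / 0.821 = 11830 C
I = Q / t = 11830 / 22500 s = 0.526 A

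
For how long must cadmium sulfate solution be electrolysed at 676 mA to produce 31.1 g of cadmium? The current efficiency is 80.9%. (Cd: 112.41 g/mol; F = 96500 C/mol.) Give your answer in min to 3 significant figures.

1630 min

n(Cd) = 31.1 / 112.41 = 0.2767 mol
Cd²⁺ + 2e⁻ → Cd, so n(e⁻) = 2 × 0.2767 = 0.5534 mol
Q = 0.5534 × 96500 / 0.809 = 66010 C
t = Q / I = 66010 / 0.676 = 97650 s = 1630 min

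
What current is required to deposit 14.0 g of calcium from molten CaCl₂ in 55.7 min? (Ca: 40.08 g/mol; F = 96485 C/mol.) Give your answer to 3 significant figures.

20.2 A

n(Ca) = 14.0 / 40.08 = 0.3493 mol
Ca²⁺ + 2e⁻ → Ca, so n(e⁻) = 2 × 0.3493 = 0.6986 mol
Q = 0.6986 × 96485 = 67400 C
I = Q / t = 67400 / 3342 s = 20.2 A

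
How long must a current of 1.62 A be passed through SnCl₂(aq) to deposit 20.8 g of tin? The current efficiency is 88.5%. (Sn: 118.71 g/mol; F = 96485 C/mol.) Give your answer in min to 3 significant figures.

n(Sn) = 20.8 / 118.71 = 0.1752 mol
Sn²⁺ + 2e⁻ → Sn, so n(e⁻) = 2 × 0.1752 = 0.3504 mol
Q = 0.3504 × 96485 / 0.885 = 38200 C
t = Q / I = 38200 / 1.62 = 23580 s = 393 min

393 min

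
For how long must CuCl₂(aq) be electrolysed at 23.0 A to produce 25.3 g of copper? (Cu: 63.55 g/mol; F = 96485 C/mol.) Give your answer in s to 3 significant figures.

3340 s

n(Cu) = 25.3 / 63.55 = 0.3981 mol
Cu²⁺ + 2e⁻ → Cu, so n(e⁻) = 2 × 0.3981 = 0.7962 mol
Q = 0.7962 × 96485 = 76820 C
t = Q / I = 76820 / 23.0 = 3340 s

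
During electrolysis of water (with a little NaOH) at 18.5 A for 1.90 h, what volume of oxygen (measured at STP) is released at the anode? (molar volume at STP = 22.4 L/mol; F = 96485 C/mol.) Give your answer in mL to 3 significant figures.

7340 mL

Charge passed = 18.5 × 6840 = 1.265×10^5 C
n(e⁻) = Q/F = 1.265×10^5/96485 = 1.311 mol
2H₂O → O₂ + 4H⁺ + 4e⁻, so n(O₂) = 1.311 / 4 = 0.3278 mol
V = 0.3278 × 22.4 = 7.343 L
= 7340 mL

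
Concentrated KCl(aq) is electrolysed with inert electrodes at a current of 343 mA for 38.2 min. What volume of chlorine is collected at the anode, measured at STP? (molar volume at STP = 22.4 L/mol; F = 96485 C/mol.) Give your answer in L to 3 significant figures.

Q = 0.343 A × 2292 s = 786.2 C
n(e⁻) = 786.2 / 96485 = 0.008148 mol
2Cl⁻ → Cl₂ + 2e⁻, so n(Cl₂) = 0.008148 / 2 = 0.004074 mol
V = 0.004074 × 22.4 = 0.09126 L

0.0913 L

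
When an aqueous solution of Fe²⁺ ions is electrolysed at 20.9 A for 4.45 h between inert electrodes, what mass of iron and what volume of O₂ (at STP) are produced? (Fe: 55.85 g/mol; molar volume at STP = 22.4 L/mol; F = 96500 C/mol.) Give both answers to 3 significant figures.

96.9 g Fe; 19.4 L O₂

Q = 20.9 × 16020 = 3.348×10^5 C; n(e⁻) = 3.348×10^5 / 96500 = 3.469 mol
Cathode: Fe²⁺ + 2e⁻ → Fe → n(Fe) = 3.469/2 = 1.735 mol → 96.9 g
Anode: 2H₂O → O₂ + 4H⁺ + 4e⁻ → n(O₂) = 3.469/4 = 0.8673 mol → 19.4 L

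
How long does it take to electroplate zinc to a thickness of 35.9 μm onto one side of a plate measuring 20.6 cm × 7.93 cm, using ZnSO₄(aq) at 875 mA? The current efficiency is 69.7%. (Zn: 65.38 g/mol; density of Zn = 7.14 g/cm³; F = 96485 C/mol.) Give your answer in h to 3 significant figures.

5.63 h

Plated area = 20.6 × 7.93 = 163.4 cm²
Volume = 163.4 × 35.9×10⁻⁴ cm = 0.5866 cm³
m(Zn) = 0.5866 × 7.14 = 4.188 g
n(Zn) = 4.188 / 65.38 = 0.06406 mol; n(e⁻) = 2 × 0.06406 = 0.1281 mol
Q = 0.1281 × 96485 / 0.697 = 17730 C
t = 17730 / 0.875 = 20260 s = 5.63 h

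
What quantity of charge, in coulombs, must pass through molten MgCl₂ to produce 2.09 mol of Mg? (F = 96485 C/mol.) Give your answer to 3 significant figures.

4.03×10^5 C

Mg²⁺ + 2e⁻ → Mg, so n(e⁻) = 2 × 2.09 = 4.180 mol
Q = 4.180 × 96485 = 4.033×10^5 C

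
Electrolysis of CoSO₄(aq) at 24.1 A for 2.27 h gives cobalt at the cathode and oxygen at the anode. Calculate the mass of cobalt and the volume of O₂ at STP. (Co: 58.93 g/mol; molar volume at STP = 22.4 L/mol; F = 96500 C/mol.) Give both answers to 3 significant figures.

60.1 g Co; 11.4 L O₂

Q = 24.1 × 8172 = 1.969×10^5 C; n(e⁻) = 1.969×10^5 / 96500 = 2.040 mol
Cathode: Co²⁺ + 2e⁻ → Co → n(Co) = 2.040/2 = 1.020 mol → 60.1 g
Anode: 2H₂O → O₂ + 4H⁺ + 4e⁻ → n(O₂) = 2.040/4 = 0.5100 mol → 11.4 L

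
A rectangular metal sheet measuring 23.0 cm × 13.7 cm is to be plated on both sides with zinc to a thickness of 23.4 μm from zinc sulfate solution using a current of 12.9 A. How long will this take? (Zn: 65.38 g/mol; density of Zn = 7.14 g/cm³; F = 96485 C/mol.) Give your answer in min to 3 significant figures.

Plated area = 2 × 23.0 × 13.7 = 630.2 cm²
Volume = 630.2 × 23.4×10⁻⁴ cm = 1.475 cm³
m(Zn) = 1.475 × 7.14 = 10.53 g
n(Zn) = 10.53 / 65.38 = 0.1611 mol; n(e⁻) = 2 × 0.1611 = 0.3222 mol
Q = 0.3222 × 96485 = 31090 C
t = 31090 / 12.9 = 2410 s = 40.2 min

40.2 min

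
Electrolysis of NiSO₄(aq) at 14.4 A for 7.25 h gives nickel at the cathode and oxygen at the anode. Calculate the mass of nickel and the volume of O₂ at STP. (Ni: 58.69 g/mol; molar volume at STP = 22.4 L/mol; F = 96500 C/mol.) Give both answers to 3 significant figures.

Q = 14.4 × 26100 = 3.758×10^5 C; n(e⁻) = 3.758×10^5 / 96500 = 3.894 mol
Cathode: Ni²⁺ + 2e⁻ → Ni → n(Ni) = 3.894/2 = 1.947 mol → 114 g
Anode: 2H₂O → O₂ + 4H⁺ + 4e⁻ → n(O₂) = 3.894/4 = 0.9735 mol → 21.8 L

114 g Ni; 21.8 L O₂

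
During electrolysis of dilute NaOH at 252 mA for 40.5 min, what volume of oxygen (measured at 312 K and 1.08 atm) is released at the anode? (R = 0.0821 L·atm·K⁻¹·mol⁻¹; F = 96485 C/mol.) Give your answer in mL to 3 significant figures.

Q = 0.252 A × 2430 s = 612.4 C
n(e⁻) = Q/F = 612.4/96485 = 0.006347 mol
2H₂O → O₂ + 4H⁺ + 4e⁻, so n(O₂) = 0.006347 / 4 = 0.001587 mol
V = nRT/P = 0.001587 × 0.0821 × 312 / 1.08 = 0.03764 L
= 37.6 mL

37.6 mL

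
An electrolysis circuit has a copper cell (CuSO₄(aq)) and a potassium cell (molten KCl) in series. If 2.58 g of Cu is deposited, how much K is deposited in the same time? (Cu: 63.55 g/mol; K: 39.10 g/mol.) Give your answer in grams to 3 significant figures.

3.17 g

n(Cu) = 2.58 / 63.55 = 0.04060 mol
Cu²⁺ + 2e⁻ → Cu, so n(e⁻) = 2 × 0.04060 = 0.08120 mol
The cells are in series, so the same charge (and hence the same n(e⁻) = 0.08120 mol) passes through both.
K⁺ + e⁻ → K, so n(K) = 0.08120 mol
m(K) = 0.08120 × 39.10 = 3.17 g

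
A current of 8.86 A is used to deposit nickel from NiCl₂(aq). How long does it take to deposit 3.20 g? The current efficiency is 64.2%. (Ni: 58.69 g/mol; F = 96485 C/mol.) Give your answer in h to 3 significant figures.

0.514 h

n(Ni) = 3.20 / 58.69 = 0.05452 mol
Ni²⁺ + 2e⁻ → Ni, so n(e⁻) = 2 × 0.05452 = 0.1090 mol
Q = 0.1090 × 96485 / 0.642 = 16380 C
t = Q / I = 16380 / 8.86 = 1849 s = 0.514 h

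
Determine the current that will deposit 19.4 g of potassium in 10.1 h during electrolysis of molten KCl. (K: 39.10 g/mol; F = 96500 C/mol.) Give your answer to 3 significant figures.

1.32 A

n(K) = 19.4 / 39.10 = 0.4962 mol
K⁺ + e⁻ → K, so n(e⁻) = 0.4962 mol
Q = 0.4962 × 96500 = 47880 C
I = Q / t = 47880 / 36360 s = 1.32 A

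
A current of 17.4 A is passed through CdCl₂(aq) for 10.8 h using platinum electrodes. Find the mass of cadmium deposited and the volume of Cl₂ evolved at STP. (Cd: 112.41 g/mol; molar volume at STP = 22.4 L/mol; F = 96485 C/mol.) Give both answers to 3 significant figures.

394 g Cd; 78.5 L Cl₂

Q = 17.4 × 38880 = 6.765×10^5 C; n(e⁻) = 6.765×10^5 / 96485 = 7.011 mol
Cathode: Cd²⁺ + 2e⁻ → Cd → n(Cd) = 7.011/2 = 3.506 mol → 394 g
Anode: 2Cl⁻ → Cl₂ + 2e⁻ → n(Cl₂) = 7.011/2 = 3.506 mol → 78.5 L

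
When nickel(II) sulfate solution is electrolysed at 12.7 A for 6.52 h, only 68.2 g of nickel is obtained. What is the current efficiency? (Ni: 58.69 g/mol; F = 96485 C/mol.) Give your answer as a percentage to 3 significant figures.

Q = 12.7 × 23472 = 2.981×10^5 C
n(e⁻) = 2.981×10^5 / 96485 = 3.090 mol
Ni²⁺ + 2e⁻ → Ni, so theoretical n(Ni) = 1.545 mol → 90.68 g
Efficiency = 68.2 / 90.68 = 0.7521 = 75.2%

75.2%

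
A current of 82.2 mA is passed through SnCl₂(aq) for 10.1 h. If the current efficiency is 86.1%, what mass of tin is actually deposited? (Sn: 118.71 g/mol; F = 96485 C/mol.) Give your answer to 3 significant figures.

1.58 g

Q = 0.0822 × 36360 = 2989 C
n(e⁻) = 2989 / 96485 = 0.03098 mol
Sn²⁺ + 2e⁻ → Sn, so theoretical m(Sn) = 0.01549 × 118.71 = 1.839 g
Actual mass = 86.1% × 1.839 = 1.58 g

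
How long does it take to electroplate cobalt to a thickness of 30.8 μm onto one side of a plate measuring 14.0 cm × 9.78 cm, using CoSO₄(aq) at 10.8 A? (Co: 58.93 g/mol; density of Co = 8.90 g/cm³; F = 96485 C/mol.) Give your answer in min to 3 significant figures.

19.0 min

Plated area = 14.0 × 9.78 = 136.9 cm²
Volume = 136.9 × 30.8×10⁻⁴ cm = 0.4217 cm³
m(Co) = 0.4217 × 8.90 = 3.753 g
n(Co) = 3.753 / 58.93 = 0.06369 mol; n(e⁻) = 2 × 0.06369 = 0.1274 mol
Q = 0.1274 × 96485 = 12290 C
t = 12290 / 10.8 = 1138 s = 19.0 min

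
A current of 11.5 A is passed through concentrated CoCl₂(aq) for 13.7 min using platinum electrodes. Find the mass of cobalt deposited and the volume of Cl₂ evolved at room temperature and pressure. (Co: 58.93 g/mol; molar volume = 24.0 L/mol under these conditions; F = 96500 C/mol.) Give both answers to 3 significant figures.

2.89 g Co; 1.18 L Cl₂

Q = 11.5 × 822 = 9453 C; n(e⁻) = 9453 / 96500 = 0.09796 mol
Cathode: Co²⁺ + 2e⁻ → Co → n(Co) = 0.09796/2 = 0.04898 mol → 2.89 g
Anode: 2Cl⁻ → Cl₂ + 2e⁻ → n(Cl₂) = 0.09796/2 = 0.04898 mol → 1.18 L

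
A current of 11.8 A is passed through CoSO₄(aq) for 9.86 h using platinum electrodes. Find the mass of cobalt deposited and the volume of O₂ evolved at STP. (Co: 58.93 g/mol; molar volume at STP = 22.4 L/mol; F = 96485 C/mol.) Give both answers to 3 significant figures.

Q = 11.8 × 35496 = 4.189×10^5 C; n(e⁻) = 4.189×10^5 / 96485 = 4.342 mol
Cathode: Co²⁺ + 2e⁻ → Co → n(Co) = 4.342/2 = 2.171 mol → 128 g
Anode: 2H₂O → O₂ + 4H⁺ + 4e⁻ → n(O₂) = 4.342/4 = 1.086 mol → 24.3 L

128 g Co; 24.3 L O₂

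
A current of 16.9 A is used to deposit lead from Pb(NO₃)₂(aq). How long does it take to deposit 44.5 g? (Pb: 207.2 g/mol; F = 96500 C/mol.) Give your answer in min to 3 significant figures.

40.9 min

n(Pb) = 44.5 / 207.2 = 0.2148 mol
Pb²⁺ + 2e⁻ → Pb, so n(e⁻) = 2 × 0.2148 = 0.4296 mol
Q = 0.4296 × 96500 = 41460 C
t = Q / I = 41460 / 16.9 = 2453 s = 40.9 min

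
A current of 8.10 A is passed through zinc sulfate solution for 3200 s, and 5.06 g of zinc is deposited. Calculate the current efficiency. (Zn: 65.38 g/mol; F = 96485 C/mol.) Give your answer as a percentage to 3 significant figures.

57.6%

Q = 8.10 × 3200 = 25920 C
n(e⁻) = 25920 / 96485 = 0.2686 mol
Zn²⁺ + 2e⁻ → Zn, so theoretical n(Zn) = 0.1343 mol → 8.781 g
Efficiency = 5.06 / 8.781 = 0.5762 = 57.6%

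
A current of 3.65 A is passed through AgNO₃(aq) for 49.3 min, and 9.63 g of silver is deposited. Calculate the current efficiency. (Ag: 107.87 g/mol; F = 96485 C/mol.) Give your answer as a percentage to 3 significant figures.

79.8%

Q = 3.65 × 2958 = 10800 C
n(e⁻) = 10800 / 96485 = 0.1119 mol
Ag⁺ + e⁻ → Ag, so theoretical n(Ag) = 0.1119 mol → 12.07 g
Efficiency = 9.63 / 12.07 = 0.7978 = 79.8%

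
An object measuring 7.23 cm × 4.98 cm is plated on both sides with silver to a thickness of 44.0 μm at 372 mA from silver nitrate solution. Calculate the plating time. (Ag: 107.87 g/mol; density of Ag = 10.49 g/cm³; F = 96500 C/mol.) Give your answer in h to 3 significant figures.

Plated area = 2 × 7.23 × 4.98 = 72.01 cm²
Volume = 72.01 × 44.0×10⁻⁴ cm = 0.3168 cm³
m(Ag) = 0.3168 × 10.49 = 3.323 g
n(Ag) = 3.323 / 107.87 = 0.03081 mol; n(e⁻) = 0.03081 mol
Q = 0.03081 × 96500 = 2973 C
t = 2973 / 0.372 = 7992 s = 2.22 h

2.22 h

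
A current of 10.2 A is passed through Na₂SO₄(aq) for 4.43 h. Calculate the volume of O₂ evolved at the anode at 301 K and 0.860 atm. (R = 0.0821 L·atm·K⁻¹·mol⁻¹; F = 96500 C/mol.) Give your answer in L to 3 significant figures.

Charge passed = 10.2 × 15948 = 1.627×10^5 C
n(e⁻) = Q/F = 1.627×10^5/96500 = 1.686 mol
2H₂O → O₂ + 4H⁺ + 4e⁻, so n(O₂) = 1.686 / 4 = 0.4215 mol
V = nRT/P = 0.4215 × 0.0821 × 301 / 0.860 = 12.11 L

12.1 L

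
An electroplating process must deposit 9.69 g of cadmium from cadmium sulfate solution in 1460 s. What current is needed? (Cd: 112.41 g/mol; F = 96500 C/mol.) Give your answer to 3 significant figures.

n(Cd) = 9.69 / 112.41 = 0.08620 mol
Cd²⁺ + 2e⁻ → Cd, so n(e⁻) = 2 × 0.08620 = 0.1724 mol
Q = 0.1724 × 96500 = 16640 C
I = Q / t = 16640 / 1460 s = 11.4 A

11.4 A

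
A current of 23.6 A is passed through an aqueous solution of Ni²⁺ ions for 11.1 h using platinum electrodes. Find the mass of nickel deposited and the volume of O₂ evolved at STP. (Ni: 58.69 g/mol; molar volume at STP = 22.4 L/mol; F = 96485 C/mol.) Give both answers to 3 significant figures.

Q = 23.6 × 39960 = 9.431×10^5 C; n(e⁻) = 9.431×10^5 / 96485 = 9.775 mol
Cathode: Ni²⁺ + 2e⁻ → Ni → n(Ni) = 9.775/2 = 4.888 mol → 287 g
Anode: 2H₂O → O₂ + 4H⁺ + 4e⁻ → n(O₂) = 9.775/4 = 2.444 mol → 54.7 L

287 g Ni; 54.7 L O₂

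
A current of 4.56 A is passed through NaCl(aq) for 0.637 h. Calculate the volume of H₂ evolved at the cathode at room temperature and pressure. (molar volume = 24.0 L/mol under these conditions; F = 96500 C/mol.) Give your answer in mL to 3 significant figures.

1300 mL

Q = 4.56 A × 2293.2 s = 10460 C
n(e⁻) = 10460 / 96500 = 0.1084 mol
2H⁺ + 2e⁻ → H₂, so n(H₂) = 0.1084 / 2 = 0.05420 mol
V = 0.05420 × 24.0 = 1.301 L
= 1300 mL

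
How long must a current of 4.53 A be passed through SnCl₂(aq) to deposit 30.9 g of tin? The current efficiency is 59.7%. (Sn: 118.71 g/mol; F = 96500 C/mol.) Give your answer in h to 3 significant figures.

5.16 h

n(Sn) = 30.9 / 118.71 = 0.2603 mol
Sn²⁺ + 2e⁻ → Sn, so n(e⁻) = 2 × 0.2603 = 0.5206 mol
Q = 0.5206 × 96500 / 0.597 = 84150 C
t = Q / I = 84150 / 4.53 = 18580 s = 5.16 h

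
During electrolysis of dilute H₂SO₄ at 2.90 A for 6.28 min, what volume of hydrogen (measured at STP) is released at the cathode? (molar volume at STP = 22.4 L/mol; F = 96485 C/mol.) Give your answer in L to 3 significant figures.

Charge passed = 2.90 × 376.8 = 1093 C
Moles of electrons = 1093 / 96485 = 0.01133 mol
2H⁺ + 2e⁻ → H₂, so n(H₂) = 0.01133 / 2 = 0.005665 mol
V = 0.005665 × 22.4 = 0.1269 L

0.127 L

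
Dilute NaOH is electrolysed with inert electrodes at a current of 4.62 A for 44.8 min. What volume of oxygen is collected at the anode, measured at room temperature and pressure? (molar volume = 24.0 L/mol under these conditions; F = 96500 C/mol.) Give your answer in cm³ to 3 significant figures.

772 cm³

Q = 4.62 A × 2688 s = 12420 C
n(e⁻) = Q/F = 12420/96500 = 0.1287 mol
2H₂O → O₂ + 4H⁺ + 4e⁻, so n(O₂) = 0.1287 / 4 = 0.03218 mol
V = 0.03218 × 24.0 = 0.7723 L
= 772 cm³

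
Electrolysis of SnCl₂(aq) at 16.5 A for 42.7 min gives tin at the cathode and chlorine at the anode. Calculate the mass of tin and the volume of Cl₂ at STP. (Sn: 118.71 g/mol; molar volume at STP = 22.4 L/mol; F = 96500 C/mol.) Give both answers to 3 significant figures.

Q = 16.5 × 2562 = 42270 C; n(e⁻) = 42270 / 96500 = 0.4380 mol
Cathode: Sn²⁺ + 2e⁻ → Sn → n(Sn) = 0.4380/2 = 0.2190 mol → 26.0 g
Anode: 2Cl⁻ → Cl₂ + 2e⁻ → n(Cl₂) = 0.4380/2 = 0.2190 mol → 4.91 L

26.0 g Sn; 4.91 L Cl₂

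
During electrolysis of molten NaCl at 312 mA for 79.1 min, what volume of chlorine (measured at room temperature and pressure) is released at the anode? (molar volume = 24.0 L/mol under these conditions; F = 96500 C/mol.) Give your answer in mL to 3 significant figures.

184 mL

Q = 0.312 A × 4746 s = 1481 C
n(e⁻) = Q/F = 1481/96500 = 0.01535 mol
2Cl⁻ → Cl₂ + 2e⁻, so n(Cl₂) = 0.01535 / 2 = 0.007675 mol
V = 0.007675 × 24.0 = 0.1842 L
= 184 mL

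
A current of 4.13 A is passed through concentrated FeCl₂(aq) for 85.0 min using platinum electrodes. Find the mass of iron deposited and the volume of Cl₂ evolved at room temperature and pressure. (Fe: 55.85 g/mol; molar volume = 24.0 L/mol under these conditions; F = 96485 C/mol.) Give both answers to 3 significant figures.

Q = 4.13 × 5100 = 21060 C; n(e⁻) = 21060 / 96485 = 0.2183 mol
Cathode: Fe²⁺ + 2e⁻ → Fe → n(Fe) = 0.2183/2 = 0.1092 mol → 6.10 g
Anode: 2Cl⁻ → Cl₂ + 2e⁻ → n(Cl₂) = 0.2183/2 = 0.1092 mol → 2.62 L

6.10 g Fe; 2.62 L Cl₂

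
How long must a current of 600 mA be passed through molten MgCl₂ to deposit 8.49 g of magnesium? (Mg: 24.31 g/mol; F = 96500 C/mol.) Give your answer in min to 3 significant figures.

n(Mg) = 8.49 / 24.31 = 0.3492 mol
Mg²⁺ + 2e⁻ → Mg, so n(e⁻) = 2 × 0.3492 = 0.6984 mol
Q = 0.6984 × 96500 = 67400 C
t = Q / I = 67400 / 0.600 = 1.123×10^5 s = 1870 min

1870 min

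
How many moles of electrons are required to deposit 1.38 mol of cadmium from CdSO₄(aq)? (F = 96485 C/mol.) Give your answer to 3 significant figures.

Cd²⁺ + 2e⁻ → Cd, so n(e⁻) = 2 × 1.38 = 2.760 mol

2.76 mol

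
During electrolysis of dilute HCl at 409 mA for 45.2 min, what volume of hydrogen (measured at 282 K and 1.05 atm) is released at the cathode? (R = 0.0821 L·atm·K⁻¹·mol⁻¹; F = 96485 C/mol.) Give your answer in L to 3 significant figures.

Q = 0.409 A × 2712 s = 1109 C
n(e⁻) = Q/F = 1109/96485 = 0.01149 mol
2H⁺ + 2e⁻ → H₂, so n(H₂) = 0.01149 / 2 = 0.005745 mol
V = nRT/P = 0.005745 × 0.0821 × 282 / 1.05 = 0.1267 L

0.127 L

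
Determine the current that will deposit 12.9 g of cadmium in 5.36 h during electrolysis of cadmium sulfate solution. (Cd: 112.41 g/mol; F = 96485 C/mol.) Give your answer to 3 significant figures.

1.15 A

n(Cd) = 12.9 / 112.41 = 0.1148 mol
Cd²⁺ + 2e⁻ → Cd, so n(e⁻) = 2 × 0.1148 = 0.2296 mol
Q = 0.2296 × 96485 = 22150 C
I = Q / t = 22150 / 19296 s = 1.15 A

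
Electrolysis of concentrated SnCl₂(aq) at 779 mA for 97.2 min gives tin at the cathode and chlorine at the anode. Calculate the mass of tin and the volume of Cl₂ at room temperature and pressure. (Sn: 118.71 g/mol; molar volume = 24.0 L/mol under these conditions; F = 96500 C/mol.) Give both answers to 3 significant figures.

2.79 g Sn; 0.565 L Cl₂

Q = 0.779 × 5832 = 4543 C; n(e⁻) = 4543 / 96500 = 0.04708 mol
Cathode: Sn²⁺ + 2e⁻ → Sn → n(Sn) = 0.04708/2 = 0.02354 mol → 2.79 g
Anode: 2Cl⁻ → Cl₂ + 2e⁻ → n(Cl₂) = 0.04708/2 = 0.02354 mol → 0.565 L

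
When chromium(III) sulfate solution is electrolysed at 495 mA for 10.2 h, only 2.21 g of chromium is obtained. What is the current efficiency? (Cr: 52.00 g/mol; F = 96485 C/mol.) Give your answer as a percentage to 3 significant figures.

67.7%

Q = 0.495 × 36720 = 18180 C
n(e⁻) = 18180 / 96485 = 0.1884 mol
Cr³⁺ + 3e⁻ → Cr, so theoretical n(Cr) = 0.06280 mol → 3.266 g
Efficiency = 2.21 / 3.266 = 0.6767 = 67.7%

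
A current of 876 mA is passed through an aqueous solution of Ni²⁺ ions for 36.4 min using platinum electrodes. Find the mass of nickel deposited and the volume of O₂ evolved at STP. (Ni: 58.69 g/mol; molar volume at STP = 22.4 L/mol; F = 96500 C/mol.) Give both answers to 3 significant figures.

Q = 0.876 × 2184 = 1913 C; n(e⁻) = 1913 / 96500 = 0.01982 mol
Cathode: Ni²⁺ + 2e⁻ → Ni → n(Ni) = 0.01982/2 = 0.009910 mol → 0.582 g
Anode: 2H₂O → O₂ + 4H⁺ + 4e⁻ → n(O₂) = 0.01982/4 = 0.004955 mol → 0.111 L

0.582 g Ni; 0.111 L O₂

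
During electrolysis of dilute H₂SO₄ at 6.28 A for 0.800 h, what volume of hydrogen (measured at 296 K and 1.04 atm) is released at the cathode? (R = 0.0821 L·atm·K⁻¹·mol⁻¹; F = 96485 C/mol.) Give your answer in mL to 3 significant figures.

Q = 6.28 A × 2880 s = 18090 C
n(e⁻) = 18090 / 96485 = 0.1875 mol
2H⁺ + 2e⁻ → H₂, so n(H₂) = 0.1875 / 2 = 0.09375 mol
V = nRT/P = 0.09375 × 0.0821 × 296 / 1.04 = 2.191 L
= 2190 mL

2190 mL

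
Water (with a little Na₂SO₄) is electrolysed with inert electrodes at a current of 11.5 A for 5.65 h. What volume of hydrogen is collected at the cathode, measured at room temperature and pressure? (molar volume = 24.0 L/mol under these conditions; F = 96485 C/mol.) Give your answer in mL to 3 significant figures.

29100 mL

Q = It = 11.5 × 20340 = 2.339×10^5 C
Moles of electrons = 2.339×10^5 / 96485 = 2.424 mol
2H⁺ + 2e⁻ → H₂, so n(H₂) = 2.424 / 2 = 1.212 mol
V = 1.212 × 24.0 = 29.09 L
= 29100 mL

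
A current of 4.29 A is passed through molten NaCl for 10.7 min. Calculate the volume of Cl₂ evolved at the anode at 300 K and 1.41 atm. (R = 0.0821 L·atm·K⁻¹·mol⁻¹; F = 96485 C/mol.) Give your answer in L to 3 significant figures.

0.249 L

Q = It = 4.29 × 642 = 2754 C
n(e⁻) = Q/F = 2754/96485 = 0.02854 mol
2Cl⁻ → Cl₂ + 2e⁻, so n(Cl₂) = 0.02854 / 2 = 0.01427 mol
V = nRT/P = 0.01427 × 0.0821 × 300 / 1.41 = 0.2493 L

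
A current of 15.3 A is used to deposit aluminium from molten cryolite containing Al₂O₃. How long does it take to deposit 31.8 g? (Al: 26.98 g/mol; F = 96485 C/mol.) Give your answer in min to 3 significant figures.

n(Al) = 31.8 / 26.98 = 1.179 mol
Al³⁺ + 3e⁻ → Al, so n(e⁻) = 3 × 1.179 = 3.537 mol
Q = 3.537 × 96485 = 3.413×10^5 C
t = Q / I = 3.413×10^5 / 15.3 = 22310 s = 372 min

372 min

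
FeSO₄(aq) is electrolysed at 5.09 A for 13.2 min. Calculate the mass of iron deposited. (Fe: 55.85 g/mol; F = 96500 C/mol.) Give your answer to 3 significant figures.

Q = 5.09 A × 792 s = 4031 C
n(e⁻) = Q/F = 4031/96500 = 0.04177 mol
Fe²⁺ + 2e⁻ → Fe, so n(Fe) = 0.04177 / 2 = 0.02089 mol
m = 0.02089 × 55.85 = 1.17 g

1.17 g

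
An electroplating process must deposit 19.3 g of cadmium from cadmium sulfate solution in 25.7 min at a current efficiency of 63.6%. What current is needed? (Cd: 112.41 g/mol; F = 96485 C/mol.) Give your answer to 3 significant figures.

n(Cd) = 19.3 / 112.41 = 0.1717 mol
Cd²⁺ + 2e⁻ → Cd, so n(e⁻) = 2 × 0.1717 = 0.3434 mol
Q = 0.3434 × 96485 / 0.636 = 52100 C
I = Q / t = 52100 / 1542 s = 33.8 A

33.8 A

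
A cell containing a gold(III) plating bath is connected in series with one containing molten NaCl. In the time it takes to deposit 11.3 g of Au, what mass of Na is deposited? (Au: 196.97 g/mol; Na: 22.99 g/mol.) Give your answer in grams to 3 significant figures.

n(Au) = 11.3 / 196.97 = 0.05737 mol
Au³⁺ + 3e⁻ → Au, so n(e⁻) = 3 × 0.05737 = 0.1721 mol
Since the cells are in series, n(e⁻) in the Na cell is also 0.1721 mol.
Na⁺ + e⁻ → Na, so n(Na) = 0.1721 mol
m(Na) = 0.1721 × 22.99 = 3.96 g

3.96 g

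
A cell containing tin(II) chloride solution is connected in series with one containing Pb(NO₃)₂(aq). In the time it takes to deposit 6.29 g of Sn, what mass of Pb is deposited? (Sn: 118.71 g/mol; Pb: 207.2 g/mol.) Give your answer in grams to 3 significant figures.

11.0 g

n(Sn) = 6.29 / 118.71 = 0.05299 mol
Sn²⁺ + 2e⁻ → Sn, so n(e⁻) = 2 × 0.05299 = 0.1060 mol
In series, the same 0.1060 mol of electrons flows through the second cell.
Pb²⁺ + 2e⁻ → Pb, so n(Pb) = 0.1060 / 2 = 0.05300 mol
m(Pb) = 0.05300 × 207.2 = 11.0 g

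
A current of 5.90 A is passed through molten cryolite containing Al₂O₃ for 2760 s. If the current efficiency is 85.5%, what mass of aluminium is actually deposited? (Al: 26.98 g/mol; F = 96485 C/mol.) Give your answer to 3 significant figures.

Q = 5.90 × 2760 = 16280 C
n(e⁻) = 16280 / 96485 = 0.1687 mol
Al³⁺ + 3e⁻ → Al, so theoretical m(Al) = 0.05623 × 26.98 = 1.517 g
Actual mass = 85.5% × 1.517 = 1.30 g

1.30 g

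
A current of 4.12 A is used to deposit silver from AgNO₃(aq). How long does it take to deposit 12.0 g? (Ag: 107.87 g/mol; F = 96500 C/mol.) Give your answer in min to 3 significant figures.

n(Ag) = 12.0 / 107.87 = 0.1112 mol
Ag⁺ + e⁻ → Ag, so n(e⁻) = 0.1112 mol
Q = 0.1112 × 96500 = 10730 C
t = Q / I = 10730 / 4.12 = 2604 s = 43.4 min

43.4 min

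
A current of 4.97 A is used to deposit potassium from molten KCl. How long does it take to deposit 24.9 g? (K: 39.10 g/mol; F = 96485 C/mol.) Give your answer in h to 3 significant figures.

3.43 h

n(K) = 24.9 / 39.10 = 0.6368 mol
K⁺ + e⁻ → K, so n(e⁻) = 0.6368 mol
Q = 0.6368 × 96485 = 61440 C
t = Q / I = 61440 / 4.97 = 12360 s = 3.43 h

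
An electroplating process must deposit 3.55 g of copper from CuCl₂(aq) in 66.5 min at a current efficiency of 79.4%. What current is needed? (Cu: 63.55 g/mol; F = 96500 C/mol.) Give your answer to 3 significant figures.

3.40 A

n(Cu) = 3.55 / 63.55 = 0.05586 mol
Cu²⁺ + 2e⁻ → Cu, so n(e⁻) = 2 × 0.05586 = 0.1117 mol
Q = 0.1117 × 96500 / 0.794 = 13580 C
I = Q / t = 13580 / 3990 s = 3.40 A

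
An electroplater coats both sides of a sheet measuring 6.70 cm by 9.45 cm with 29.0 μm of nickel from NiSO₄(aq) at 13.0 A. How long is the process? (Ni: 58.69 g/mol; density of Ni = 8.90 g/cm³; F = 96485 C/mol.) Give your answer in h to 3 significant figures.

Plated area = 2 × 6.70 × 9.45 = 126.6 cm²
Volume = 126.6 × 29.0×10⁻⁴ cm = 0.3671 cm³
m(Ni) = 0.3671 × 8.90 = 3.267 g
n(Ni) = 3.267 / 58.69 = 0.05567 mol; n(e⁻) = 2 × 0.05567 = 0.1113 mol
Q = 0.1113 × 96485 = 10740 C
t = 10740 / 13.0 = 826.2 s = 0.230 h

0.230 h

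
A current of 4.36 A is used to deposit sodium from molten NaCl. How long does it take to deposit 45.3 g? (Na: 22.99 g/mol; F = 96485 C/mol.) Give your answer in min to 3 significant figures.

n(Na) = 45.3 / 22.99 = 1.970 mol
Na⁺ + e⁻ → Na, so n(e⁻) = 1.970 mol
Q = 1.970 × 96485 = 1.901×10^5 C
t = Q / I = 1.901×10^5 / 4.36 = 43600 s = 727 min

727 min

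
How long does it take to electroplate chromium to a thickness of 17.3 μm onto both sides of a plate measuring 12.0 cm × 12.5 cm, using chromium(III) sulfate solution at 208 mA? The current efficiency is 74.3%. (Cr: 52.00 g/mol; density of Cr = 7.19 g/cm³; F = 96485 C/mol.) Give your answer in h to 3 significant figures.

37.3 h

Plated area = 2 × 12.0 × 12.5 = 300.0 cm²
Volume = 300.0 × 17.3×10⁻⁴ cm = 0.5190 cm³
m(Cr) = 0.5190 × 7.19 = 3.732 g
n(Cr) = 3.732 / 52.00 = 0.07177 mol; n(e⁻) = 3 × 0.07177 = 0.2153 mol
Q = 0.2153 × 96485 / 0.743 = 27960 C
t = 27960 / 0.208 = 1.344×10^5 s = 37.3 h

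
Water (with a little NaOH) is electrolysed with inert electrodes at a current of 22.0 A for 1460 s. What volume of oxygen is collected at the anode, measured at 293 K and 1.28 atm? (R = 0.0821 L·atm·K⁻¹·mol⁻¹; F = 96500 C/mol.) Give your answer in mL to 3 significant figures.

Q = 22.0 A × 1460 s = 32120 C
n(e⁻) = Q/F = 32120/96500 = 0.3328 mol
2H₂O → O₂ + 4H⁺ + 4e⁻, so n(O₂) = 0.3328 / 4 = 0.08320 mol
V = nRT/P = 0.08320 × 0.0821 × 293 / 1.28 = 1.564 L
= 1560 mL

1560 mL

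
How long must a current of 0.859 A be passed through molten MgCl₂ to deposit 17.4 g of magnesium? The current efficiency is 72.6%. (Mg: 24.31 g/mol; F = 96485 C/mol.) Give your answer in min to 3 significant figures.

3690 min

n(Mg) = 17.4 / 24.31 = 0.7158 mol
Mg²⁺ + 2e⁻ → Mg, so n(e⁻) = 2 × 0.7158 = 1.432 mol
Q = 1.432 × 96485 / 0.726 = 1.903×10^5 C
t = Q / I = 1.903×10^5 / 0.859 = 2.215×10^5 s = 3690 min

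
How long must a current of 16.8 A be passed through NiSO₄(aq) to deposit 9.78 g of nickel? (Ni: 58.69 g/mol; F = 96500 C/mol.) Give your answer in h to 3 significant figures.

0.532 h

n(Ni) = 9.78 / 58.69 = 0.1666 mol
Ni²⁺ + 2e⁻ → Ni, so n(e⁻) = 2 × 0.1666 = 0.3332 mol
Q = 0.3332 × 96500 = 32150 C
t = Q / I = 32150 / 16.8 = 1914 s = 0.532 h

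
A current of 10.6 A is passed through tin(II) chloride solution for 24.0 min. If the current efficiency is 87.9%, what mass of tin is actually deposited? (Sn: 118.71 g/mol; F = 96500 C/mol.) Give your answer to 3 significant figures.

Q = 10.6 × 1440 = 15260 C
n(e⁻) = 15260 / 96500 = 0.1581 mol
Sn²⁺ + 2e⁻ → Sn, so theoretical m(Sn) = 0.07905 × 118.71 = 9.384 g
Actual mass = 87.9% × 9.384 = 8.25 g

8.25 g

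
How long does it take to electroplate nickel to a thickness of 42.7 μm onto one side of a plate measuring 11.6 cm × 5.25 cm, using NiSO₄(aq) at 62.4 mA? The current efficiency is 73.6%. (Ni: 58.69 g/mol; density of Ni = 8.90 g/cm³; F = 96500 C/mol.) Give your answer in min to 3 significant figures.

2760 min

Plated area = 11.6 × 5.25 = 60.90 cm²
Volume = 60.90 × 42.7×10⁻⁴ cm = 0.2600 cm³
m(Ni) = 0.2600 × 8.90 = 2.314 g
n(Ni) = 2.314 / 58.69 = 0.03943 mol; n(e⁻) = 2 × 0.03943 = 0.07886 mol
Q = 0.07886 × 96500 / 0.736 = 10340 C
t = 10340 / 0.0624 = 1.657×10^5 s = 2760 min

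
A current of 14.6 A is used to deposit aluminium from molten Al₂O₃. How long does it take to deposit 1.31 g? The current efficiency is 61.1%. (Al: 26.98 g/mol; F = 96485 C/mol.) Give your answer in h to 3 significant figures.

0.438 h

n(Al) = 1.31 / 26.98 = 0.04855 mol
Al³⁺ + 3e⁻ → Al, so n(e⁻) = 3 × 0.04855 = 0.1457 mol
Q = 0.1457 × 96485 / 0.611 = 23010 C
t = Q / I = 23010 / 14.6 = 1576 s = 0.438 h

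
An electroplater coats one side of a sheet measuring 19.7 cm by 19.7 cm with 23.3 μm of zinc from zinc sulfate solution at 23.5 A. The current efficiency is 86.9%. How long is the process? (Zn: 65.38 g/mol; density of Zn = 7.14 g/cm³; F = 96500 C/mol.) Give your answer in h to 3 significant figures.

Plated area = 19.7 × 19.7 = 388.1 cm²
Volume = 388.1 × 23.3×10⁻⁴ cm = 0.9043 cm³
m(Zn) = 0.9043 × 7.14 = 6.457 g
n(Zn) = 6.457 / 65.38 = 0.09876 mol; n(e⁻) = 2 × 0.09876 = 0.1975 mol
Q = 0.1975 × 96500 / 0.869 = 21930 C
t = 21930 / 23.5 = 933.2 s = 0.259 h

0.259 h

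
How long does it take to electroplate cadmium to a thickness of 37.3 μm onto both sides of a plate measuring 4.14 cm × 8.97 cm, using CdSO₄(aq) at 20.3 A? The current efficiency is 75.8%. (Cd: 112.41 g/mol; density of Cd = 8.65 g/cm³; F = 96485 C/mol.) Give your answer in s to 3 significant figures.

Plated area = 2 × 4.14 × 8.97 = 74.27 cm²
Volume = 74.27 × 37.3×10⁻⁴ cm = 0.2770 cm³
m(Cd) = 0.2770 × 8.65 = 2.396 g
n(Cd) = 2.396 / 112.41 = 0.02131 mol; n(e⁻) = 2 × 0.02131 = 0.04262 mol
Q = 0.04262 × 96485 / 0.758 = 5425 C
t = 5425 / 20.3 = 267.2 s

267 s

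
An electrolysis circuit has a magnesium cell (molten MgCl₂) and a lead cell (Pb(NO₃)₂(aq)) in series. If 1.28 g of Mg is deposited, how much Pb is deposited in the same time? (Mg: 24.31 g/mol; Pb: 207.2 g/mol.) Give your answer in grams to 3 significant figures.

10.9 g

n(Mg) = 1.28 / 24.31 = 0.05265 mol
Mg²⁺ + 2e⁻ → Mg, so n(e⁻) = 2 × 0.05265 = 0.1053 mol
Same current for the same time ⇒ same n(e⁻) = 0.1053 mol in both cells.
Pb²⁺ + 2e⁻ → Pb, so n(Pb) = 0.1053 / 2 = 0.05265 mol
m(Pb) = 0.05265 × 207.2 = 10.9 g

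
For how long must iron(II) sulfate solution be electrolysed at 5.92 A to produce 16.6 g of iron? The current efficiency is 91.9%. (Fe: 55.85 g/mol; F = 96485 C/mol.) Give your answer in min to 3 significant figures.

n(Fe) = 16.6 / 55.85 = 0.2972 mol
Fe²⁺ + 2e⁻ → Fe, so n(e⁻) = 2 × 0.2972 = 0.5944 mol
Q = 0.5944 × 96485 / 0.919 = 62410 C
t = Q / I = 62410 / 5.92 = 10540 s = 176 min

176 min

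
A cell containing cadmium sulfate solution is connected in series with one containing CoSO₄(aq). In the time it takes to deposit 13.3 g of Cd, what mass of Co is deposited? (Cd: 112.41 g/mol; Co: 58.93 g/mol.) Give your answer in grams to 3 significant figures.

6.97 g

n(Cd) = 13.3 / 112.41 = 0.1183 mol
Cd²⁺ + 2e⁻ → Cd, so n(e⁻) = 2 × 0.1183 = 0.2366 mol
Since the cells are in series, n(e⁻) in the Co cell is also 0.2366 mol.
Co²⁺ + 2e⁻ → Co, so n(Co) = 0.2366 / 2 = 0.1183 mol
m(Co) = 0.1183 × 58.93 = 6.97 g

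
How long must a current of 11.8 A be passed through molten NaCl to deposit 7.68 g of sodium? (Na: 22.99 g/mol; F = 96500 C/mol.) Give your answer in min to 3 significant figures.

n(Na) = 7.68 / 22.99 = 0.3341 mol
Na⁺ + e⁻ → Na, so n(e⁻) = 0.3341 mol
Q = 0.3341 × 96500 = 32240 C
t = Q / I = 32240 / 11.8 = 2732 s = 45.5 min

45.5 min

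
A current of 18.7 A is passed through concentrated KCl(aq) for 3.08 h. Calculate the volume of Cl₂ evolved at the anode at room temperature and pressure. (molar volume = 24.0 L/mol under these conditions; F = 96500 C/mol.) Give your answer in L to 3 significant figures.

25.8 L

Charge passed = 18.7 × 11088 = 2.073×10^5 C
Moles of electrons = 2.073×10^5 / 96500 = 2.148 mol
2Cl⁻ → Cl₂ + 2e⁻, so n(Cl₂) = 2.148 / 2 = 1.074 mol
V = 1.074 × 24.0 = 25.78 L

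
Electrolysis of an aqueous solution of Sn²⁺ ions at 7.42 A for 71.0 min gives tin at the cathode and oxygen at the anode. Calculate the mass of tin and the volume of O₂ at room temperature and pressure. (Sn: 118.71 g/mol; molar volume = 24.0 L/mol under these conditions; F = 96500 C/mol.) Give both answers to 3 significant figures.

19.4 g Sn; 1.97 L O₂

Q = 7.42 × 4260 = 31610 C; n(e⁻) = 31610 / 96500 = 0.3276 mol
Cathode: Sn²⁺ + 2e⁻ → Sn → n(Sn) = 0.3276/2 = 0.1638 mol → 19.4 g
Anode: 2H₂O → O₂ + 4H⁺ + 4e⁻ → n(O₂) = 0.3276/4 = 0.08190 mol → 1.97 L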